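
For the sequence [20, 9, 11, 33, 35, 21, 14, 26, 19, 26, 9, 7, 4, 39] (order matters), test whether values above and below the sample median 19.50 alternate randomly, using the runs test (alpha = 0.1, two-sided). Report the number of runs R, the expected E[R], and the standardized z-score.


Step 1: Compute median = 19.50; label A = above, B = below.
Labels in order: ABBAAABABABBBA  (n_A = 7, n_B = 7)
Step 2: Count runs R = 9.
Step 3: Under H0 (random ordering), E[R] = 2*n_A*n_B/(n_A+n_B) + 1 = 2*7*7/14 + 1 = 8.0000.
        Var[R] = 2*n_A*n_B*(2*n_A*n_B - n_A - n_B) / ((n_A+n_B)^2 * (n_A+n_B-1)) = 8232/2548 = 3.2308.
        SD[R] = 1.7974.
Step 4: Continuity-corrected z = (R - 0.5 - E[R]) / SD[R] = (9 - 0.5 - 8.0000) / 1.7974 = 0.2782.
Step 5: Two-sided p-value via normal approximation = 2*(1 - Phi(|z|)) = 0.780879.
Step 6: alpha = 0.1. fail to reject H0.

R = 9, z = 0.2782, p = 0.780879, fail to reject H0.


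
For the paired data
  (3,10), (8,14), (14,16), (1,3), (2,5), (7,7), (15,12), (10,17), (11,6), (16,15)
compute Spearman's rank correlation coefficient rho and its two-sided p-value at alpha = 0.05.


Step 1: Rank x and y separately (midranks; no ties here).
rank(x): 3->3, 8->5, 14->8, 1->1, 2->2, 7->4, 15->9, 10->6, 11->7, 16->10
rank(y): 10->5, 14->7, 16->9, 3->1, 5->2, 7->4, 12->6, 17->10, 6->3, 15->8
Step 2: d_i = R_x(i) - R_y(i); compute d_i^2.
  (3-5)^2=4, (5-7)^2=4, (8-9)^2=1, (1-1)^2=0, (2-2)^2=0, (4-4)^2=0, (9-6)^2=9, (6-10)^2=16, (7-3)^2=16, (10-8)^2=4
sum(d^2) = 54.
Step 3: rho = 1 - 6*54 / (10*(10^2 - 1)) = 1 - 324/990 = 0.672727.
Step 4: Under H0, t = rho * sqrt((n-2)/(1-rho^2)) = 2.5717 ~ t(8).
Step 5: Two-sided p-value from the t-distribution with 8 df = 0.033041.
Step 6: alpha = 0.05. reject H0.

rho = 0.6727, p = 0.033041, reject H0 at alpha = 0.05.


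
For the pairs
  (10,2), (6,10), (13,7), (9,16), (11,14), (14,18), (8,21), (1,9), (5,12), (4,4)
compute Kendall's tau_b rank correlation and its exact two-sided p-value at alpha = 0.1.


Step 1: Enumerate the 45 unordered pairs (i,j) with i<j and classify each by sign(x_j-x_i) * sign(y_j-y_i).
  (1,2):dx=-4,dy=+8->D; (1,3):dx=+3,dy=+5->C; (1,4):dx=-1,dy=+14->D; (1,5):dx=+1,dy=+12->C
  (1,6):dx=+4,dy=+16->C; (1,7):dx=-2,dy=+19->D; (1,8):dx=-9,dy=+7->D; (1,9):dx=-5,dy=+10->D
  (1,10):dx=-6,dy=+2->D; (2,3):dx=+7,dy=-3->D; (2,4):dx=+3,dy=+6->C; (2,5):dx=+5,dy=+4->C
  (2,6):dx=+8,dy=+8->C; (2,7):dx=+2,dy=+11->C; (2,8):dx=-5,dy=-1->C; (2,9):dx=-1,dy=+2->D
  (2,10):dx=-2,dy=-6->C; (3,4):dx=-4,dy=+9->D; (3,5):dx=-2,dy=+7->D; (3,6):dx=+1,dy=+11->C
  (3,7):dx=-5,dy=+14->D; (3,8):dx=-12,dy=+2->D; (3,9):dx=-8,dy=+5->D; (3,10):dx=-9,dy=-3->C
  (4,5):dx=+2,dy=-2->D; (4,6):dx=+5,dy=+2->C; (4,7):dx=-1,dy=+5->D; (4,8):dx=-8,dy=-7->C
  (4,9):dx=-4,dy=-4->C; (4,10):dx=-5,dy=-12->C; (5,6):dx=+3,dy=+4->C; (5,7):dx=-3,dy=+7->D
  (5,8):dx=-10,dy=-5->C; (5,9):dx=-6,dy=-2->C; (5,10):dx=-7,dy=-10->C; (6,7):dx=-6,dy=+3->D
  (6,8):dx=-13,dy=-9->C; (6,9):dx=-9,dy=-6->C; (6,10):dx=-10,dy=-14->C; (7,8):dx=-7,dy=-12->C
  (7,9):dx=-3,dy=-9->C; (7,10):dx=-4,dy=-17->C; (8,9):dx=+4,dy=+3->C; (8,10):dx=+3,dy=-5->D
  (9,10):dx=-1,dy=-8->C
Step 2: C = 27, D = 18, total pairs = 45.
Step 3: tau = (C - D)/(n(n-1)/2) = (27 - 18)/45 = 0.200000.
Step 4: Exact two-sided p-value (enumerate n! = 3628800 permutations of y under H0): p = 0.484313.
Step 5: alpha = 0.1. fail to reject H0.

tau_b = 0.2000 (C=27, D=18), p = 0.484313, fail to reject H0.


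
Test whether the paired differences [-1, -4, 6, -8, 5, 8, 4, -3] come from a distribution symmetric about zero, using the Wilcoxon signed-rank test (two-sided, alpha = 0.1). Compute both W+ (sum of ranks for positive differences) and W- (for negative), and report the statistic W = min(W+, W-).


Step 1: Drop any zero differences (none here) and take |d_i|.
|d| = [1, 4, 6, 8, 5, 8, 4, 3]
Step 2: Midrank |d_i| (ties get averaged ranks).
ranks: |1|->1, |4|->3.5, |6|->6, |8|->7.5, |5|->5, |8|->7.5, |4|->3.5, |3|->2
Step 3: Attach original signs; sum ranks with positive sign and with negative sign.
W+ = 6 + 5 + 7.5 + 3.5 = 22
W- = 1 + 3.5 + 7.5 + 2 = 14
(Check: W+ + W- = 36 should equal n(n+1)/2 = 36.)
Step 4: Test statistic W = min(W+, W-) = 14.
Step 5: Ties in |d|, so use the tie-corrected normal approximation.
        E[W] = n(n+1)/4 = 8*9/4 = 18.
        Tie groups: |d|=4 (t=2), |d|=8 (t=2); sum(t^3 - t) = 12.
        Var[W] = n(n+1)(2n+1)/24 - sum(t^3-t)/48 = 1224/24 - 12/48 = 50.75.
        z = (W - E[W]) / sqrt(Var[W]) = (14 - 18) / 7.1239 = -0.5615.
        Two-sided p = 2*Phi(z) = 0.574464.
Step 6: alpha = 0.1. fail to reject H0.

W+ = 22, W- = 14, W = min = 14, p = 0.574464, fail to reject H0.


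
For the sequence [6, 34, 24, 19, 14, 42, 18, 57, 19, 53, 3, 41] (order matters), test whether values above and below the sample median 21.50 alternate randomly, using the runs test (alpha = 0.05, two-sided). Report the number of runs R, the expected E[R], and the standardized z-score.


Step 1: Compute median = 21.50; label A = above, B = below.
Labels in order: BAABBABABABA  (n_A = 6, n_B = 6)
Step 2: Count runs R = 10.
Step 3: Under H0 (random ordering), E[R] = 2*n_A*n_B/(n_A+n_B) + 1 = 2*6*6/12 + 1 = 7.0000.
        Var[R] = 2*n_A*n_B*(2*n_A*n_B - n_A - n_B) / ((n_A+n_B)^2 * (n_A+n_B-1)) = 4320/1584 = 2.7273.
        SD[R] = 1.6514.
Step 4: Continuity-corrected z = (R - 0.5 - E[R]) / SD[R] = (10 - 0.5 - 7.0000) / 1.6514 = 1.5138.
Step 5: Two-sided p-value via normal approximation = 2*(1 - Phi(|z|)) = 0.130070.
Step 6: alpha = 0.05. fail to reject H0.

R = 10, z = 1.5138, p = 0.130070, fail to reject H0.


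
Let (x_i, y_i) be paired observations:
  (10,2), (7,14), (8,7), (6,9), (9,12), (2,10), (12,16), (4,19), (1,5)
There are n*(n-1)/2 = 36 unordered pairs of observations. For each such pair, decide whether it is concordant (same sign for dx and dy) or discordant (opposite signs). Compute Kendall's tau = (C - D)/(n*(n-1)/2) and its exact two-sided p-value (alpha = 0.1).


Step 1: Enumerate the 36 unordered pairs (i,j) with i<j and classify each by sign(x_j-x_i) * sign(y_j-y_i).
  (1,2):dx=-3,dy=+12->D; (1,3):dx=-2,dy=+5->D; (1,4):dx=-4,dy=+7->D; (1,5):dx=-1,dy=+10->D
  (1,6):dx=-8,dy=+8->D; (1,7):dx=+2,dy=+14->C; (1,8):dx=-6,dy=+17->D; (1,9):dx=-9,dy=+3->D
  (2,3):dx=+1,dy=-7->D; (2,4):dx=-1,dy=-5->C; (2,5):dx=+2,dy=-2->D; (2,6):dx=-5,dy=-4->C
  (2,7):dx=+5,dy=+2->C; (2,8):dx=-3,dy=+5->D; (2,9):dx=-6,dy=-9->C; (3,4):dx=-2,dy=+2->D
  (3,5):dx=+1,dy=+5->C; (3,6):dx=-6,dy=+3->D; (3,7):dx=+4,dy=+9->C; (3,8):dx=-4,dy=+12->D
  (3,9):dx=-7,dy=-2->C; (4,5):dx=+3,dy=+3->C; (4,6):dx=-4,dy=+1->D; (4,7):dx=+6,dy=+7->C
  (4,8):dx=-2,dy=+10->D; (4,9):dx=-5,dy=-4->C; (5,6):dx=-7,dy=-2->C; (5,7):dx=+3,dy=+4->C
  (5,8):dx=-5,dy=+7->D; (5,9):dx=-8,dy=-7->C; (6,7):dx=+10,dy=+6->C; (6,8):dx=+2,dy=+9->C
  (6,9):dx=-1,dy=-5->C; (7,8):dx=-8,dy=+3->D; (7,9):dx=-11,dy=-11->C; (8,9):dx=-3,dy=-14->C
Step 2: C = 19, D = 17, total pairs = 36.
Step 3: tau = (C - D)/(n(n-1)/2) = (19 - 17)/36 = 0.055556.
Step 4: Exact two-sided p-value (enumerate n! = 362880 permutations of y under H0): p = 0.919455.
Step 5: alpha = 0.1. fail to reject H0.

tau_b = 0.0556 (C=19, D=17), p = 0.919455, fail to reject H0.


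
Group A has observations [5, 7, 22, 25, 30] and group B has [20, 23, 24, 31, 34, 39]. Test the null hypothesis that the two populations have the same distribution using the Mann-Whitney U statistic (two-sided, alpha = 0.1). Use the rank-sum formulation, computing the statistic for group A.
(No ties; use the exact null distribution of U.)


Step 1: Combine and sort all 11 observations; assign midranks.
sorted (value, group): (5,X), (7,X), (20,Y), (22,X), (23,Y), (24,Y), (25,X), (30,X), (31,Y), (34,Y), (39,Y)
ranks: 5->1, 7->2, 20->3, 22->4, 23->5, 24->6, 25->7, 30->8, 31->9, 34->10, 39->11
Step 2: Rank sum for X: R1 = 1 + 2 + 4 + 7 + 8 = 22.
Step 3: U_X = R1 - n1(n1+1)/2 = 22 - 5*6/2 = 22 - 15 = 7.
       U_Y = n1*n2 - U_X = 30 - 7 = 23.
Step 4: No ties, so the exact null distribution of U (based on enumerating the C(11,5) = 462 equally likely rank assignments) gives the two-sided p-value.
Step 5: p-value = 0.177489; compare to alpha = 0.1. fail to reject H0.

U_X = 7, p = 0.177489, fail to reject H0 at alpha = 0.1.


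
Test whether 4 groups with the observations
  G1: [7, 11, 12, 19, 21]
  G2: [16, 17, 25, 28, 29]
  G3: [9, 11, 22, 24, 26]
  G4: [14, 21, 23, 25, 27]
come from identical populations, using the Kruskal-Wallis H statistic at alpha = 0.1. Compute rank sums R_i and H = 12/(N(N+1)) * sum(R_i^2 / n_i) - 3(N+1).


Step 1: Combine all N = 20 observations and assign midranks.
sorted (value, group, rank): (7,G1,1), (9,G3,2), (11,G1,3.5), (11,G3,3.5), (12,G1,5), (14,G4,6), (16,G2,7), (17,G2,8), (19,G1,9), (21,G1,10.5), (21,G4,10.5), (22,G3,12), (23,G4,13), (24,G3,14), (25,G2,15.5), (25,G4,15.5), (26,G3,17), (27,G4,18), (28,G2,19), (29,G2,20)
Step 2: Sum ranks within each group.
R_1 = 29 (n_1 = 5)
R_2 = 69.5 (n_2 = 5)
R_3 = 48.5 (n_3 = 5)
R_4 = 63 (n_4 = 5)
Step 3: H = 12/(N(N+1)) * sum(R_i^2/n_i) - 3(N+1)
     = 12/(20*21) * (29^2/5 + 69.5^2/5 + 48.5^2/5 + 63^2/5) - 3*21
     = 0.028571 * 2398.5 - 63
     = 5.528571.
Step 4: Ties present; correction factor C = 1 - 18/(20^3 - 20) = 0.997744. Corrected H = 5.528571 / 0.997744 = 5.541070.
Step 5: Under H0, H ~ chi^2(3); p-value = 0.136203.
Step 6: alpha = 0.1. fail to reject H0.

H = 5.5411, df = 3, p = 0.136203, fail to reject H0.


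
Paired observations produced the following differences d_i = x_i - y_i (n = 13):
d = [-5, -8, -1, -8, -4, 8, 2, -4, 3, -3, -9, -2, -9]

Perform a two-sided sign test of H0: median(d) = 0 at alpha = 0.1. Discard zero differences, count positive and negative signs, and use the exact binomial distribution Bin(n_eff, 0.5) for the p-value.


Step 1: Discard zero differences. Original n = 13; n_eff = number of nonzero differences = 13.
Nonzero differences (with sign): -5, -8, -1, -8, -4, +8, +2, -4, +3, -3, -9, -2, -9
Step 2: Count signs: positive = 3, negative = 10.
Step 3: Under H0: P(positive) = 0.5, so the number of positives S ~ Bin(13, 0.5).
Step 4: Two-sided exact p-value = sum of Bin(13,0.5) probabilities at or below the observed probability = 0.092285.
Step 5: alpha = 0.1. reject H0.

n_eff = 13, pos = 3, neg = 10, p = 0.092285, reject H0.


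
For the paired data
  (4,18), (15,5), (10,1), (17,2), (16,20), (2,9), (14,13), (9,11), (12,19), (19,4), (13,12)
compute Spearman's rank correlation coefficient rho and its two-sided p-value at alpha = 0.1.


Step 1: Rank x and y separately (midranks; no ties here).
rank(x): 4->2, 15->8, 10->4, 17->10, 16->9, 2->1, 14->7, 9->3, 12->5, 19->11, 13->6
rank(y): 18->9, 5->4, 1->1, 2->2, 20->11, 9->5, 13->8, 11->6, 19->10, 4->3, 12->7
Step 2: d_i = R_x(i) - R_y(i); compute d_i^2.
  (2-9)^2=49, (8-4)^2=16, (4-1)^2=9, (10-2)^2=64, (9-11)^2=4, (1-5)^2=16, (7-8)^2=1, (3-6)^2=9, (5-10)^2=25, (11-3)^2=64, (6-7)^2=1
sum(d^2) = 258.
Step 3: rho = 1 - 6*258 / (11*(11^2 - 1)) = 1 - 1548/1320 = -0.172727.
Step 4: Under H0, t = rho * sqrt((n-2)/(1-rho^2)) = -0.5261 ~ t(9).
Step 5: Two-sided p-value from the t-distribution with 9 df = 0.611542.
Step 6: alpha = 0.1. fail to reject H0.

rho = -0.1727, p = 0.611542, fail to reject H0 at alpha = 0.1.


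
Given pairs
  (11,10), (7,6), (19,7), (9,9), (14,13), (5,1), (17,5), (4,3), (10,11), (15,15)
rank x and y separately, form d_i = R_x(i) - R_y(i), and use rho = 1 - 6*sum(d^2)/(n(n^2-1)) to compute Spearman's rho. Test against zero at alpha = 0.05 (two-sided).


Step 1: Rank x and y separately (midranks; no ties here).
rank(x): 11->6, 7->3, 19->10, 9->4, 14->7, 5->2, 17->9, 4->1, 10->5, 15->8
rank(y): 10->7, 6->4, 7->5, 9->6, 13->9, 1->1, 5->3, 3->2, 11->8, 15->10
Step 2: d_i = R_x(i) - R_y(i); compute d_i^2.
  (6-7)^2=1, (3-4)^2=1, (10-5)^2=25, (4-6)^2=4, (7-9)^2=4, (2-1)^2=1, (9-3)^2=36, (1-2)^2=1, (5-8)^2=9, (8-10)^2=4
sum(d^2) = 86.
Step 3: rho = 1 - 6*86 / (10*(10^2 - 1)) = 1 - 516/990 = 0.478788.
Step 4: Under H0, t = rho * sqrt((n-2)/(1-rho^2)) = 1.5425 ~ t(8).
Step 5: Two-sided p-value from the t-distribution with 8 df = 0.161523.
Step 6: alpha = 0.05. fail to reject H0.

rho = 0.4788, p = 0.161523, fail to reject H0 at alpha = 0.05.


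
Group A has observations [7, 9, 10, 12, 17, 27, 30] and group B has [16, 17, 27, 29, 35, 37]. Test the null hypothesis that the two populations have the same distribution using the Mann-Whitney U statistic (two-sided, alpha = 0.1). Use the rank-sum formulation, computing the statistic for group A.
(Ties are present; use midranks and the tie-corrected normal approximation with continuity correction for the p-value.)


Step 1: Combine and sort all 13 observations; assign midranks.
sorted (value, group): (7,X), (9,X), (10,X), (12,X), (16,Y), (17,X), (17,Y), (27,X), (27,Y), (29,Y), (30,X), (35,Y), (37,Y)
ranks: 7->1, 9->2, 10->3, 12->4, 16->5, 17->6.5, 17->6.5, 27->8.5, 27->8.5, 29->10, 30->11, 35->12, 37->13
Step 2: Rank sum for X: R1 = 1 + 2 + 3 + 4 + 6.5 + 8.5 + 11 = 36.
Step 3: U_X = R1 - n1(n1+1)/2 = 36 - 7*8/2 = 36 - 28 = 8.
       U_Y = n1*n2 - U_X = 42 - 8 = 34.
Step 4: Ties are present, so use the tie-corrected normal approximation (with continuity correction) for the p-value.
Step 5: p-value = 0.073351; compare to alpha = 0.1. reject H0.

U_X = 8, p = 0.073351, reject H0 at alpha = 0.1.


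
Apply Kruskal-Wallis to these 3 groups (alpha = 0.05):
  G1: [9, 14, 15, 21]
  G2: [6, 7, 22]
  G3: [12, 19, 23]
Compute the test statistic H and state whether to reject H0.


Step 1: Combine all N = 10 observations and assign midranks.
sorted (value, group, rank): (6,G2,1), (7,G2,2), (9,G1,3), (12,G3,4), (14,G1,5), (15,G1,6), (19,G3,7), (21,G1,8), (22,G2,9), (23,G3,10)
Step 2: Sum ranks within each group.
R_1 = 22 (n_1 = 4)
R_2 = 12 (n_2 = 3)
R_3 = 21 (n_3 = 3)
Step 3: H = 12/(N(N+1)) * sum(R_i^2/n_i) - 3(N+1)
     = 12/(10*11) * (22^2/4 + 12^2/3 + 21^2/3) - 3*11
     = 0.109091 * 316 - 33
     = 1.472727.
Step 4: No ties, so H is used without correction.
Step 5: Under H0, H ~ chi^2(2); p-value = 0.478852.
Step 6: alpha = 0.05. fail to reject H0.

H = 1.4727, df = 2, p = 0.478852, fail to reject H0.


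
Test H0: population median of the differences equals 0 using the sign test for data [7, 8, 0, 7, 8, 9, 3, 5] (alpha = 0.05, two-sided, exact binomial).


Step 1: Discard zero differences. Original n = 8; n_eff = number of nonzero differences = 7.
Nonzero differences (with sign): +7, +8, +7, +8, +9, +3, +5
Step 2: Count signs: positive = 7, negative = 0.
Step 3: Under H0: P(positive) = 0.5, so the number of positives S ~ Bin(7, 0.5).
Step 4: Two-sided exact p-value = sum of Bin(7,0.5) probabilities at or below the observed probability = 0.015625.
Step 5: alpha = 0.05. reject H0.

n_eff = 7, pos = 7, neg = 0, p = 0.015625, reject H0.


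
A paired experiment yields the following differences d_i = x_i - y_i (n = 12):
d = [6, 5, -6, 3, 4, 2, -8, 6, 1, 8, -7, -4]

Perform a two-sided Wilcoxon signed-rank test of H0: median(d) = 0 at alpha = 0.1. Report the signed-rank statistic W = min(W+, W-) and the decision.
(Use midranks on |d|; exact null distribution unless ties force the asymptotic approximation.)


Step 1: Drop any zero differences (none here) and take |d_i|.
|d| = [6, 5, 6, 3, 4, 2, 8, 6, 1, 8, 7, 4]
Step 2: Midrank |d_i| (ties get averaged ranks).
ranks: |6|->8, |5|->6, |6|->8, |3|->3, |4|->4.5, |2|->2, |8|->11.5, |6|->8, |1|->1, |8|->11.5, |7|->10, |4|->4.5
Step 3: Attach original signs; sum ranks with positive sign and with negative sign.
W+ = 8 + 6 + 3 + 4.5 + 2 + 8 + 1 + 11.5 = 44
W- = 8 + 11.5 + 10 + 4.5 = 34
(Check: W+ + W- = 78 should equal n(n+1)/2 = 78.)
Step 4: Test statistic W = min(W+, W-) = 34.
Step 5: Ties in |d|, so use the tie-corrected normal approximation.
        E[W] = n(n+1)/4 = 12*13/4 = 39.
        Tie groups: |d|=4 (t=2), |d|=6 (t=3), |d|=8 (t=2); sum(t^3 - t) = 36.
        Var[W] = n(n+1)(2n+1)/24 - sum(t^3-t)/48 = 3900/24 - 36/48 = 161.75.
        z = (W - E[W]) / sqrt(Var[W]) = (34 - 39) / 12.7181 = -0.3931.
        Two-sided p = 2*Phi(z) = 0.694216.
Step 6: alpha = 0.1. fail to reject H0.

W+ = 44, W- = 34, W = min = 34, p = 0.694216, fail to reject H0.


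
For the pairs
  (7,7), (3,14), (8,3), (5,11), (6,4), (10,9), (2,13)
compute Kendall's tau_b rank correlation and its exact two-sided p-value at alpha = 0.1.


Step 1: Enumerate the 21 unordered pairs (i,j) with i<j and classify each by sign(x_j-x_i) * sign(y_j-y_i).
  (1,2):dx=-4,dy=+7->D; (1,3):dx=+1,dy=-4->D; (1,4):dx=-2,dy=+4->D; (1,5):dx=-1,dy=-3->C
  (1,6):dx=+3,dy=+2->C; (1,7):dx=-5,dy=+6->D; (2,3):dx=+5,dy=-11->D; (2,4):dx=+2,dy=-3->D
  (2,5):dx=+3,dy=-10->D; (2,6):dx=+7,dy=-5->D; (2,7):dx=-1,dy=-1->C; (3,4):dx=-3,dy=+8->D
  (3,5):dx=-2,dy=+1->D; (3,6):dx=+2,dy=+6->C; (3,7):dx=-6,dy=+10->D; (4,5):dx=+1,dy=-7->D
  (4,6):dx=+5,dy=-2->D; (4,7):dx=-3,dy=+2->D; (5,6):dx=+4,dy=+5->C; (5,7):dx=-4,dy=+9->D
  (6,7):dx=-8,dy=+4->D
Step 2: C = 5, D = 16, total pairs = 21.
Step 3: tau = (C - D)/(n(n-1)/2) = (5 - 16)/21 = -0.523810.
Step 4: Exact two-sided p-value (enumerate n! = 5040 permutations of y under H0): p = 0.136111.
Step 5: alpha = 0.1. fail to reject H0.

tau_b = -0.5238 (C=5, D=16), p = 0.136111, fail to reject H0.


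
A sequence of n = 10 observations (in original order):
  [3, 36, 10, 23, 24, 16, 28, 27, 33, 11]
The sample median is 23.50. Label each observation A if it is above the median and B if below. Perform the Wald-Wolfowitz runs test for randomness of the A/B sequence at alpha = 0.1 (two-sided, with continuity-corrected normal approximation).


Step 1: Compute median = 23.50; label A = above, B = below.
Labels in order: BABBABAAAB  (n_A = 5, n_B = 5)
Step 2: Count runs R = 7.
Step 3: Under H0 (random ordering), E[R] = 2*n_A*n_B/(n_A+n_B) + 1 = 2*5*5/10 + 1 = 6.0000.
        Var[R] = 2*n_A*n_B*(2*n_A*n_B - n_A - n_B) / ((n_A+n_B)^2 * (n_A+n_B-1)) = 2000/900 = 2.2222.
        SD[R] = 1.4907.
Step 4: Continuity-corrected z = (R - 0.5 - E[R]) / SD[R] = (7 - 0.5 - 6.0000) / 1.4907 = 0.3354.
Step 5: Two-sided p-value via normal approximation = 2*(1 - Phi(|z|)) = 0.737316.
Step 6: alpha = 0.1. fail to reject H0.

R = 7, z = 0.3354, p = 0.737316, fail to reject H0.


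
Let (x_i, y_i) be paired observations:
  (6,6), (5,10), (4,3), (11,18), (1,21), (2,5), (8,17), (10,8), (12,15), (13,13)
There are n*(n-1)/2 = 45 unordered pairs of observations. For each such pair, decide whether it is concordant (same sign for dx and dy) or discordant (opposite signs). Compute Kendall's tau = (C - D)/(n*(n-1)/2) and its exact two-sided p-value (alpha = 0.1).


Step 1: Enumerate the 45 unordered pairs (i,j) with i<j and classify each by sign(x_j-x_i) * sign(y_j-y_i).
  (1,2):dx=-1,dy=+4->D; (1,3):dx=-2,dy=-3->C; (1,4):dx=+5,dy=+12->C; (1,5):dx=-5,dy=+15->D
  (1,6):dx=-4,dy=-1->C; (1,7):dx=+2,dy=+11->C; (1,8):dx=+4,dy=+2->C; (1,9):dx=+6,dy=+9->C
  (1,10):dx=+7,dy=+7->C; (2,3):dx=-1,dy=-7->C; (2,4):dx=+6,dy=+8->C; (2,5):dx=-4,dy=+11->D
  (2,6):dx=-3,dy=-5->C; (2,7):dx=+3,dy=+7->C; (2,8):dx=+5,dy=-2->D; (2,9):dx=+7,dy=+5->C
  (2,10):dx=+8,dy=+3->C; (3,4):dx=+7,dy=+15->C; (3,5):dx=-3,dy=+18->D; (3,6):dx=-2,dy=+2->D
  (3,7):dx=+4,dy=+14->C; (3,8):dx=+6,dy=+5->C; (3,9):dx=+8,dy=+12->C; (3,10):dx=+9,dy=+10->C
  (4,5):dx=-10,dy=+3->D; (4,6):dx=-9,dy=-13->C; (4,7):dx=-3,dy=-1->C; (4,8):dx=-1,dy=-10->C
  (4,9):dx=+1,dy=-3->D; (4,10):dx=+2,dy=-5->D; (5,6):dx=+1,dy=-16->D; (5,7):dx=+7,dy=-4->D
  (5,8):dx=+9,dy=-13->D; (5,9):dx=+11,dy=-6->D; (5,10):dx=+12,dy=-8->D; (6,7):dx=+6,dy=+12->C
  (6,8):dx=+8,dy=+3->C; (6,9):dx=+10,dy=+10->C; (6,10):dx=+11,dy=+8->C; (7,8):dx=+2,dy=-9->D
  (7,9):dx=+4,dy=-2->D; (7,10):dx=+5,dy=-4->D; (8,9):dx=+2,dy=+7->C; (8,10):dx=+3,dy=+5->C
  (9,10):dx=+1,dy=-2->D
Step 2: C = 27, D = 18, total pairs = 45.
Step 3: tau = (C - D)/(n(n-1)/2) = (27 - 18)/45 = 0.200000.
Step 4: Exact two-sided p-value (enumerate n! = 3628800 permutations of y under H0): p = 0.484313.
Step 5: alpha = 0.1. fail to reject H0.

tau_b = 0.2000 (C=27, D=18), p = 0.484313, fail to reject H0.


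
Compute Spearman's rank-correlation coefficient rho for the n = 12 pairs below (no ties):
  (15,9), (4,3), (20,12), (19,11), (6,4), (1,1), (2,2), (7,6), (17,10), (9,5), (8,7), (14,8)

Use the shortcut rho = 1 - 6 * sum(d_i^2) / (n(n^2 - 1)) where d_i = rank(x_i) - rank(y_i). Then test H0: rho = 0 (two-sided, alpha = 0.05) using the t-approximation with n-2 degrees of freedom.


Step 1: Rank x and y separately (midranks; no ties here).
rank(x): 15->9, 4->3, 20->12, 19->11, 6->4, 1->1, 2->2, 7->5, 17->10, 9->7, 8->6, 14->8
rank(y): 9->9, 3->3, 12->12, 11->11, 4->4, 1->1, 2->2, 6->6, 10->10, 5->5, 7->7, 8->8
Step 2: d_i = R_x(i) - R_y(i); compute d_i^2.
  (9-9)^2=0, (3-3)^2=0, (12-12)^2=0, (11-11)^2=0, (4-4)^2=0, (1-1)^2=0, (2-2)^2=0, (5-6)^2=1, (10-10)^2=0, (7-5)^2=4, (6-7)^2=1, (8-8)^2=0
sum(d^2) = 6.
Step 3: rho = 1 - 6*6 / (12*(12^2 - 1)) = 1 - 36/1716 = 0.979021.
Step 4: Under H0, t = rho * sqrt((n-2)/(1-rho^2)) = 15.1941 ~ t(10).
Step 5: Two-sided p-value from the t-distribution with 10 df = 0.000000.
Step 6: alpha = 0.05. reject H0.

rho = 0.9790, p = 0.000000, reject H0 at alpha = 0.05.


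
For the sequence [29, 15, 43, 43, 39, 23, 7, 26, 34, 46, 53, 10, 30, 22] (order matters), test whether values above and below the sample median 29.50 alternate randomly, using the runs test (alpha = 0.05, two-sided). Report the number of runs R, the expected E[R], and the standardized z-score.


Step 1: Compute median = 29.50; label A = above, B = below.
Labels in order: BBAAABBBAAABAB  (n_A = 7, n_B = 7)
Step 2: Count runs R = 7.
Step 3: Under H0 (random ordering), E[R] = 2*n_A*n_B/(n_A+n_B) + 1 = 2*7*7/14 + 1 = 8.0000.
        Var[R] = 2*n_A*n_B*(2*n_A*n_B - n_A - n_B) / ((n_A+n_B)^2 * (n_A+n_B-1)) = 8232/2548 = 3.2308.
        SD[R] = 1.7974.
Step 4: Continuity-corrected z = (R + 0.5 - E[R]) / SD[R] = (7 + 0.5 - 8.0000) / 1.7974 = -0.2782.
Step 5: Two-sided p-value via normal approximation = 2*(1 - Phi(|z|)) = 0.780879.
Step 6: alpha = 0.05. fail to reject H0.

R = 7, z = -0.2782, p = 0.780879, fail to reject H0.


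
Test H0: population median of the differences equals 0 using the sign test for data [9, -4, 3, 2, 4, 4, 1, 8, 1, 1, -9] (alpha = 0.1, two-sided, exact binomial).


Step 1: Discard zero differences. Original n = 11; n_eff = number of nonzero differences = 11.
Nonzero differences (with sign): +9, -4, +3, +2, +4, +4, +1, +8, +1, +1, -9
Step 2: Count signs: positive = 9, negative = 2.
Step 3: Under H0: P(positive) = 0.5, so the number of positives S ~ Bin(11, 0.5).
Step 4: Two-sided exact p-value = sum of Bin(11,0.5) probabilities at or below the observed probability = 0.065430.
Step 5: alpha = 0.1. reject H0.

n_eff = 11, pos = 9, neg = 2, p = 0.065430, reject H0.


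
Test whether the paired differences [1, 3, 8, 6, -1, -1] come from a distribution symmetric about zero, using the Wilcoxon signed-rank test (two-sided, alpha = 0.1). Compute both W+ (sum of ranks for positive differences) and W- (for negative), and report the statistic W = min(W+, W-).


Step 1: Drop any zero differences (none here) and take |d_i|.
|d| = [1, 3, 8, 6, 1, 1]
Step 2: Midrank |d_i| (ties get averaged ranks).
ranks: |1|->2, |3|->4, |8|->6, |6|->5, |1|->2, |1|->2
Step 3: Attach original signs; sum ranks with positive sign and with negative sign.
W+ = 2 + 4 + 6 + 5 = 17
W- = 2 + 2 = 4
(Check: W+ + W- = 21 should equal n(n+1)/2 = 21.)
Step 4: Test statistic W = min(W+, W-) = 4.
Step 5: Ties in |d|, so use the tie-corrected normal approximation.
        E[W] = n(n+1)/4 = 6*7/4 = 10.5.
        Tie groups: |d|=1 (t=3); sum(t^3 - t) = 24.
        Var[W] = n(n+1)(2n+1)/24 - sum(t^3-t)/48 = 546/24 - 24/48 = 22.25.
        z = (W - E[W]) / sqrt(Var[W]) = (4 - 10.5) / 4.7170 = -1.3780.
        Two-sided p = 2*Phi(z) = 0.168204.
Step 6: alpha = 0.1. fail to reject H0.

W+ = 17, W- = 4, W = min = 4, p = 0.168204, fail to reject H0.


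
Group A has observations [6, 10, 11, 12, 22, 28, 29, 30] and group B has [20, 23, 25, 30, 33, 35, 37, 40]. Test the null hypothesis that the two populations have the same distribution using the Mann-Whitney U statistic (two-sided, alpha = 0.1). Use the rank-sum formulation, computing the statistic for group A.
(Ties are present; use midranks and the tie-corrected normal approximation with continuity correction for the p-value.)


Step 1: Combine and sort all 16 observations; assign midranks.
sorted (value, group): (6,X), (10,X), (11,X), (12,X), (20,Y), (22,X), (23,Y), (25,Y), (28,X), (29,X), (30,X), (30,Y), (33,Y), (35,Y), (37,Y), (40,Y)
ranks: 6->1, 10->2, 11->3, 12->4, 20->5, 22->6, 23->7, 25->8, 28->9, 29->10, 30->11.5, 30->11.5, 33->13, 35->14, 37->15, 40->16
Step 2: Rank sum for X: R1 = 1 + 2 + 3 + 4 + 6 + 9 + 10 + 11.5 = 46.5.
Step 3: U_X = R1 - n1(n1+1)/2 = 46.5 - 8*9/2 = 46.5 - 36 = 10.5.
       U_Y = n1*n2 - U_X = 64 - 10.5 = 53.5.
Step 4: Ties are present, so use the tie-corrected normal approximation (with continuity correction) for the p-value.
Step 5: p-value = 0.027310; compare to alpha = 0.1. reject H0.

U_X = 10.5, p = 0.027310, reject H0 at alpha = 0.1.


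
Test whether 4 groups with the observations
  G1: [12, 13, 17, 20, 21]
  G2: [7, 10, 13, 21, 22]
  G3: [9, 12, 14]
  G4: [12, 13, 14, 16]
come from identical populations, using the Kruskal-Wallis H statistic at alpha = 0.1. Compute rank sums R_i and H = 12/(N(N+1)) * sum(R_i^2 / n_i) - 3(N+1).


Step 1: Combine all N = 17 observations and assign midranks.
sorted (value, group, rank): (7,G2,1), (9,G3,2), (10,G2,3), (12,G1,5), (12,G3,5), (12,G4,5), (13,G1,8), (13,G2,8), (13,G4,8), (14,G3,10.5), (14,G4,10.5), (16,G4,12), (17,G1,13), (20,G1,14), (21,G1,15.5), (21,G2,15.5), (22,G2,17)
Step 2: Sum ranks within each group.
R_1 = 55.5 (n_1 = 5)
R_2 = 44.5 (n_2 = 5)
R_3 = 17.5 (n_3 = 3)
R_4 = 35.5 (n_4 = 4)
Step 3: H = 12/(N(N+1)) * sum(R_i^2/n_i) - 3(N+1)
     = 12/(17*18) * (55.5^2/5 + 44.5^2/5 + 17.5^2/3 + 35.5^2/4) - 3*18
     = 0.039216 * 1429.25 - 54
     = 2.048856.
Step 4: Ties present; correction factor C = 1 - 60/(17^3 - 17) = 0.987745. Corrected H = 2.048856 / 0.987745 = 2.074276.
Step 5: Under H0, H ~ chi^2(3); p-value = 0.557134.
Step 6: alpha = 0.1. fail to reject H0.

H = 2.0743, df = 3, p = 0.557134, fail to reject H0.


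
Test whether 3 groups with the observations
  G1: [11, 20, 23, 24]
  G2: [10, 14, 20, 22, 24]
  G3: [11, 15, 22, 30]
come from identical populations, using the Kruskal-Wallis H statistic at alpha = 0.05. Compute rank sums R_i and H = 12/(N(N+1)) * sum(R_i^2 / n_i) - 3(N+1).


Step 1: Combine all N = 13 observations and assign midranks.
sorted (value, group, rank): (10,G2,1), (11,G1,2.5), (11,G3,2.5), (14,G2,4), (15,G3,5), (20,G1,6.5), (20,G2,6.5), (22,G2,8.5), (22,G3,8.5), (23,G1,10), (24,G1,11.5), (24,G2,11.5), (30,G3,13)
Step 2: Sum ranks within each group.
R_1 = 30.5 (n_1 = 4)
R_2 = 31.5 (n_2 = 5)
R_3 = 29 (n_3 = 4)
Step 3: H = 12/(N(N+1)) * sum(R_i^2/n_i) - 3(N+1)
     = 12/(13*14) * (30.5^2/4 + 31.5^2/5 + 29^2/4) - 3*14
     = 0.065934 * 641.263 - 42
     = 0.281044.
Step 4: Ties present; correction factor C = 1 - 24/(13^3 - 13) = 0.989011. Corrected H = 0.281044 / 0.989011 = 0.284167.
Step 5: Under H0, H ~ chi^2(2); p-value = 0.867549.
Step 6: alpha = 0.05. fail to reject H0.

H = 0.2842, df = 2, p = 0.867549, fail to reject H0.


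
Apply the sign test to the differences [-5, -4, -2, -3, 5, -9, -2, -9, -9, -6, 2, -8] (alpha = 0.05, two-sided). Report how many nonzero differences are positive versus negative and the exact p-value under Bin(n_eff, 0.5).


Step 1: Discard zero differences. Original n = 12; n_eff = number of nonzero differences = 12.
Nonzero differences (with sign): -5, -4, -2, -3, +5, -9, -2, -9, -9, -6, +2, -8
Step 2: Count signs: positive = 2, negative = 10.
Step 3: Under H0: P(positive) = 0.5, so the number of positives S ~ Bin(12, 0.5).
Step 4: Two-sided exact p-value = sum of Bin(12,0.5) probabilities at or below the observed probability = 0.038574.
Step 5: alpha = 0.05. reject H0.

n_eff = 12, pos = 2, neg = 10, p = 0.038574, reject H0.


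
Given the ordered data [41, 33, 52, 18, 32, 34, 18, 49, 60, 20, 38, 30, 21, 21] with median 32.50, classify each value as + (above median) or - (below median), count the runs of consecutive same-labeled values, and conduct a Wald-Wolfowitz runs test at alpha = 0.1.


Step 1: Compute median = 32.50; label A = above, B = below.
Labels in order: AAABBABAABABBB  (n_A = 7, n_B = 7)
Step 2: Count runs R = 8.
Step 3: Under H0 (random ordering), E[R] = 2*n_A*n_B/(n_A+n_B) + 1 = 2*7*7/14 + 1 = 8.0000.
        Var[R] = 2*n_A*n_B*(2*n_A*n_B - n_A - n_B) / ((n_A+n_B)^2 * (n_A+n_B-1)) = 8232/2548 = 3.2308.
        SD[R] = 1.7974.
Step 4: R = E[R], so z = 0 with no continuity correction.
Step 5: Two-sided p-value via normal approximation = 2*(1 - Phi(|z|)) = 1.000000.
Step 6: alpha = 0.1. fail to reject H0.

R = 8, z = 0.0000, p = 1.000000, fail to reject H0.


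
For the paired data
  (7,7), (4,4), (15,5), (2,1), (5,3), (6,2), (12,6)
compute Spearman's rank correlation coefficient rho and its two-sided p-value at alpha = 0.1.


Step 1: Rank x and y separately (midranks; no ties here).
rank(x): 7->5, 4->2, 15->7, 2->1, 5->3, 6->4, 12->6
rank(y): 7->7, 4->4, 5->5, 1->1, 3->3, 2->2, 6->6
Step 2: d_i = R_x(i) - R_y(i); compute d_i^2.
  (5-7)^2=4, (2-4)^2=4, (7-5)^2=4, (1-1)^2=0, (3-3)^2=0, (4-2)^2=4, (6-6)^2=0
sum(d^2) = 16.
Step 3: rho = 1 - 6*16 / (7*(7^2 - 1)) = 1 - 96/336 = 0.714286.
Step 4: Under H0, t = rho * sqrt((n-2)/(1-rho^2)) = 2.2822 ~ t(5).
Step 5: Two-sided p-value from the t-distribution with 5 df = 0.071344.
Step 6: alpha = 0.1. reject H0.

rho = 0.7143, p = 0.071344, reject H0 at alpha = 0.1.


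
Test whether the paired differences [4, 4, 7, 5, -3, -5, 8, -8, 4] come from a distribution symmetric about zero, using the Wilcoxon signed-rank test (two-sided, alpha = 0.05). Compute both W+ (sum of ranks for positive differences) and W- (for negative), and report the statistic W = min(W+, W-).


Step 1: Drop any zero differences (none here) and take |d_i|.
|d| = [4, 4, 7, 5, 3, 5, 8, 8, 4]
Step 2: Midrank |d_i| (ties get averaged ranks).
ranks: |4|->3, |4|->3, |7|->7, |5|->5.5, |3|->1, |5|->5.5, |8|->8.5, |8|->8.5, |4|->3
Step 3: Attach original signs; sum ranks with positive sign and with negative sign.
W+ = 3 + 3 + 7 + 5.5 + 8.5 + 3 = 30
W- = 1 + 5.5 + 8.5 = 15
(Check: W+ + W- = 45 should equal n(n+1)/2 = 45.)
Step 4: Test statistic W = min(W+, W-) = 15.
Step 5: Ties in |d|, so use the tie-corrected normal approximation.
        E[W] = n(n+1)/4 = 9*10/4 = 22.5.
        Tie groups: |d|=4 (t=3), |d|=5 (t=2), |d|=8 (t=2); sum(t^3 - t) = 36.
        Var[W] = n(n+1)(2n+1)/24 - sum(t^3-t)/48 = 1710/24 - 36/48 = 70.5.
        z = (W - E[W]) / sqrt(Var[W]) = (15 - 22.5) / 8.3964 = -0.8932.
        Two-sided p = 2*Phi(z) = 0.371730.
Step 6: alpha = 0.05. fail to reject H0.

W+ = 30, W- = 15, W = min = 15, p = 0.371730, fail to reject H0.


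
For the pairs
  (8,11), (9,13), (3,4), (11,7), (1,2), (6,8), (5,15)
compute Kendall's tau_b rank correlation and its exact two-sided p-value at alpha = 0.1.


Step 1: Enumerate the 21 unordered pairs (i,j) with i<j and classify each by sign(x_j-x_i) * sign(y_j-y_i).
  (1,2):dx=+1,dy=+2->C; (1,3):dx=-5,dy=-7->C; (1,4):dx=+3,dy=-4->D; (1,5):dx=-7,dy=-9->C
  (1,6):dx=-2,dy=-3->C; (1,7):dx=-3,dy=+4->D; (2,3):dx=-6,dy=-9->C; (2,4):dx=+2,dy=-6->D
  (2,5):dx=-8,dy=-11->C; (2,6):dx=-3,dy=-5->C; (2,7):dx=-4,dy=+2->D; (3,4):dx=+8,dy=+3->C
  (3,5):dx=-2,dy=-2->C; (3,6):dx=+3,dy=+4->C; (3,7):dx=+2,dy=+11->C; (4,5):dx=-10,dy=-5->C
  (4,6):dx=-5,dy=+1->D; (4,7):dx=-6,dy=+8->D; (5,6):dx=+5,dy=+6->C; (5,7):dx=+4,dy=+13->C
  (6,7):dx=-1,dy=+7->D
Step 2: C = 14, D = 7, total pairs = 21.
Step 3: tau = (C - D)/(n(n-1)/2) = (14 - 7)/21 = 0.333333.
Step 4: Exact two-sided p-value (enumerate n! = 5040 permutations of y under H0): p = 0.381349.
Step 5: alpha = 0.1. fail to reject H0.

tau_b = 0.3333 (C=14, D=7), p = 0.381349, fail to reject H0.


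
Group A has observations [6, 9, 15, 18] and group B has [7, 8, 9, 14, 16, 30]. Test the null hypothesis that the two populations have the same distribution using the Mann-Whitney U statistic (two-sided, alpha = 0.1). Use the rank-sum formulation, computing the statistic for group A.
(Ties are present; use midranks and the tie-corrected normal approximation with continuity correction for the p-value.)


Step 1: Combine and sort all 10 observations; assign midranks.
sorted (value, group): (6,X), (7,Y), (8,Y), (9,X), (9,Y), (14,Y), (15,X), (16,Y), (18,X), (30,Y)
ranks: 6->1, 7->2, 8->3, 9->4.5, 9->4.5, 14->6, 15->7, 16->8, 18->9, 30->10
Step 2: Rank sum for X: R1 = 1 + 4.5 + 7 + 9 = 21.5.
Step 3: U_X = R1 - n1(n1+1)/2 = 21.5 - 4*5/2 = 21.5 - 10 = 11.5.
       U_Y = n1*n2 - U_X = 24 - 11.5 = 12.5.
Step 4: Ties are present, so use the tie-corrected normal approximation (with continuity correction) for the p-value.
Step 5: p-value = 1.000000; compare to alpha = 0.1. fail to reject H0.

U_X = 11.5, p = 1.000000, fail to reject H0 at alpha = 0.1.


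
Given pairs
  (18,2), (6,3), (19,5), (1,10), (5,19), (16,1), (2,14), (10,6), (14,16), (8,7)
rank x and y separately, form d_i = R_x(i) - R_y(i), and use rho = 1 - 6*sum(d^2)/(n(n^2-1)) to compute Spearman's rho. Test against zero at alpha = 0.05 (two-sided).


Step 1: Rank x and y separately (midranks; no ties here).
rank(x): 18->9, 6->4, 19->10, 1->1, 5->3, 16->8, 2->2, 10->6, 14->7, 8->5
rank(y): 2->2, 3->3, 5->4, 10->7, 19->10, 1->1, 14->8, 6->5, 16->9, 7->6
Step 2: d_i = R_x(i) - R_y(i); compute d_i^2.
  (9-2)^2=49, (4-3)^2=1, (10-4)^2=36, (1-7)^2=36, (3-10)^2=49, (8-1)^2=49, (2-8)^2=36, (6-5)^2=1, (7-9)^2=4, (5-6)^2=1
sum(d^2) = 262.
Step 3: rho = 1 - 6*262 / (10*(10^2 - 1)) = 1 - 1572/990 = -0.587879.
Step 4: Under H0, t = rho * sqrt((n-2)/(1-rho^2)) = -2.0555 ~ t(8).
Step 5: Two-sided p-value from the t-distribution with 8 df = 0.073878.
Step 6: alpha = 0.05. fail to reject H0.

rho = -0.5879, p = 0.073878, fail to reject H0 at alpha = 0.05.


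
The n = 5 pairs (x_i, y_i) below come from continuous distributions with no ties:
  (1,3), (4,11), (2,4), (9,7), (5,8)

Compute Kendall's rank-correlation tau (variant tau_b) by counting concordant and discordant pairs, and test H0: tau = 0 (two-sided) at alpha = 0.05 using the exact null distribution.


Step 1: Enumerate the 10 unordered pairs (i,j) with i<j and classify each by sign(x_j-x_i) * sign(y_j-y_i).
  (1,2):dx=+3,dy=+8->C; (1,3):dx=+1,dy=+1->C; (1,4):dx=+8,dy=+4->C; (1,5):dx=+4,dy=+5->C
  (2,3):dx=-2,dy=-7->C; (2,4):dx=+5,dy=-4->D; (2,5):dx=+1,dy=-3->D; (3,4):dx=+7,dy=+3->C
  (3,5):dx=+3,dy=+4->C; (4,5):dx=-4,dy=+1->D
Step 2: C = 7, D = 3, total pairs = 10.
Step 3: tau = (C - D)/(n(n-1)/2) = (7 - 3)/10 = 0.400000.
Step 4: Exact two-sided p-value (enumerate n! = 120 permutations of y under H0): p = 0.483333.
Step 5: alpha = 0.05. fail to reject H0.

tau_b = 0.4000 (C=7, D=3), p = 0.483333, fail to reject H0.


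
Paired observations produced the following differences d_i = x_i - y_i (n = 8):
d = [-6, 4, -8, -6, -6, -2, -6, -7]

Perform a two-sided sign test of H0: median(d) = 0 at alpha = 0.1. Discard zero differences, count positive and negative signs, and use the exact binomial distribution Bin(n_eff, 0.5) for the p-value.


Step 1: Discard zero differences. Original n = 8; n_eff = number of nonzero differences = 8.
Nonzero differences (with sign): -6, +4, -8, -6, -6, -2, -6, -7
Step 2: Count signs: positive = 1, negative = 7.
Step 3: Under H0: P(positive) = 0.5, so the number of positives S ~ Bin(8, 0.5).
Step 4: Two-sided exact p-value = sum of Bin(8,0.5) probabilities at or below the observed probability = 0.070312.
Step 5: alpha = 0.1. reject H0.

n_eff = 8, pos = 1, neg = 7, p = 0.070312, reject H0.


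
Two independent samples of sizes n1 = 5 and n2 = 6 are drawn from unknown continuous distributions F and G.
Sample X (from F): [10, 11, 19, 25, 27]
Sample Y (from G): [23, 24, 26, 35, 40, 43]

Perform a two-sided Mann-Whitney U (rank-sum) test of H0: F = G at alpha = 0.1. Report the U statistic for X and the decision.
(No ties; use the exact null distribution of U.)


Step 1: Combine and sort all 11 observations; assign midranks.
sorted (value, group): (10,X), (11,X), (19,X), (23,Y), (24,Y), (25,X), (26,Y), (27,X), (35,Y), (40,Y), (43,Y)
ranks: 10->1, 11->2, 19->3, 23->4, 24->5, 25->6, 26->7, 27->8, 35->9, 40->10, 43->11
Step 2: Rank sum for X: R1 = 1 + 2 + 3 + 6 + 8 = 20.
Step 3: U_X = R1 - n1(n1+1)/2 = 20 - 5*6/2 = 20 - 15 = 5.
       U_Y = n1*n2 - U_X = 30 - 5 = 25.
Step 4: No ties, so the exact null distribution of U (based on enumerating the C(11,5) = 462 equally likely rank assignments) gives the two-sided p-value.
Step 5: p-value = 0.082251; compare to alpha = 0.1. reject H0.

U_X = 5, p = 0.082251, reject H0 at alpha = 0.1.


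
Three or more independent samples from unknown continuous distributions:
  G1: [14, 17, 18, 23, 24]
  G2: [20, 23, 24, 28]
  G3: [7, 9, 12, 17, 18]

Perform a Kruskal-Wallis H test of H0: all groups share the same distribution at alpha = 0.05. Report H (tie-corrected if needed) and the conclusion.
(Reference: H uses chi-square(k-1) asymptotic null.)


Step 1: Combine all N = 14 observations and assign midranks.
sorted (value, group, rank): (7,G3,1), (9,G3,2), (12,G3,3), (14,G1,4), (17,G1,5.5), (17,G3,5.5), (18,G1,7.5), (18,G3,7.5), (20,G2,9), (23,G1,10.5), (23,G2,10.5), (24,G1,12.5), (24,G2,12.5), (28,G2,14)
Step 2: Sum ranks within each group.
R_1 = 40 (n_1 = 5)
R_2 = 46 (n_2 = 4)
R_3 = 19 (n_3 = 5)
Step 3: H = 12/(N(N+1)) * sum(R_i^2/n_i) - 3(N+1)
     = 12/(14*15) * (40^2/5 + 46^2/4 + 19^2/5) - 3*15
     = 0.057143 * 921.2 - 45
     = 7.640000.
Step 4: Ties present; correction factor C = 1 - 24/(14^3 - 14) = 0.991209. Corrected H = 7.640000 / 0.991209 = 7.707761.
Step 5: Under H0, H ~ chi^2(2); p-value = 0.021197.
Step 6: alpha = 0.05. reject H0.

H = 7.7078, df = 2, p = 0.021197, reject H0.


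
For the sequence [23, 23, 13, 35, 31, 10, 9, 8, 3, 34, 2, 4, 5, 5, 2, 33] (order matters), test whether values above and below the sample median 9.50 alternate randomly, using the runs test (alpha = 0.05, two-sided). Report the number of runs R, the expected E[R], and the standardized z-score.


Step 1: Compute median = 9.50; label A = above, B = below.
Labels in order: AAAAAABBBABBBBBA  (n_A = 8, n_B = 8)
Step 2: Count runs R = 5.
Step 3: Under H0 (random ordering), E[R] = 2*n_A*n_B/(n_A+n_B) + 1 = 2*8*8/16 + 1 = 9.0000.
        Var[R] = 2*n_A*n_B*(2*n_A*n_B - n_A - n_B) / ((n_A+n_B)^2 * (n_A+n_B-1)) = 14336/3840 = 3.7333.
        SD[R] = 1.9322.
Step 4: Continuity-corrected z = (R + 0.5 - E[R]) / SD[R] = (5 + 0.5 - 9.0000) / 1.9322 = -1.8114.
Step 5: Two-sided p-value via normal approximation = 2*(1 - Phi(|z|)) = 0.070076.
Step 6: alpha = 0.05. fail to reject H0.

R = 5, z = -1.8114, p = 0.070076, fail to reject H0.


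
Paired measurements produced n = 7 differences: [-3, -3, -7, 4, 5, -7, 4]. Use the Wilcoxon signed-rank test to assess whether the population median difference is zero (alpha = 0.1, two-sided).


Step 1: Drop any zero differences (none here) and take |d_i|.
|d| = [3, 3, 7, 4, 5, 7, 4]
Step 2: Midrank |d_i| (ties get averaged ranks).
ranks: |3|->1.5, |3|->1.5, |7|->6.5, |4|->3.5, |5|->5, |7|->6.5, |4|->3.5
Step 3: Attach original signs; sum ranks with positive sign and with negative sign.
W+ = 3.5 + 5 + 3.5 = 12
W- = 1.5 + 1.5 + 6.5 + 6.5 = 16
(Check: W+ + W- = 28 should equal n(n+1)/2 = 28.)
Step 4: Test statistic W = min(W+, W-) = 12.
Step 5: Ties in |d|, so use the tie-corrected normal approximation.
        E[W] = n(n+1)/4 = 7*8/4 = 14.
        Tie groups: |d|=3 (t=2), |d|=4 (t=2), |d|=7 (t=2); sum(t^3 - t) = 18.
        Var[W] = n(n+1)(2n+1)/24 - sum(t^3-t)/48 = 840/24 - 18/48 = 34.625.
        z = (W - E[W]) / sqrt(Var[W]) = (12 - 14) / 5.8843 = -0.3399.
        Two-sided p = 2*Phi(z) = 0.733941.
Step 6: alpha = 0.1. fail to reject H0.

W+ = 12, W- = 16, W = min = 12, p = 0.733941, fail to reject H0.


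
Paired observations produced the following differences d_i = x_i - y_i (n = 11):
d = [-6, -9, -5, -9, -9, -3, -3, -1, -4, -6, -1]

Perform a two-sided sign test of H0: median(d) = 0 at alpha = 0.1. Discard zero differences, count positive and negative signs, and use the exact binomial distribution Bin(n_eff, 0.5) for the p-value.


Step 1: Discard zero differences. Original n = 11; n_eff = number of nonzero differences = 11.
Nonzero differences (with sign): -6, -9, -5, -9, -9, -3, -3, -1, -4, -6, -1
Step 2: Count signs: positive = 0, negative = 11.
Step 3: Under H0: P(positive) = 0.5, so the number of positives S ~ Bin(11, 0.5).
Step 4: Two-sided exact p-value = sum of Bin(11,0.5) probabilities at or below the observed probability = 0.000977.
Step 5: alpha = 0.1. reject H0.

n_eff = 11, pos = 0, neg = 11, p = 0.000977, reject H0.
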